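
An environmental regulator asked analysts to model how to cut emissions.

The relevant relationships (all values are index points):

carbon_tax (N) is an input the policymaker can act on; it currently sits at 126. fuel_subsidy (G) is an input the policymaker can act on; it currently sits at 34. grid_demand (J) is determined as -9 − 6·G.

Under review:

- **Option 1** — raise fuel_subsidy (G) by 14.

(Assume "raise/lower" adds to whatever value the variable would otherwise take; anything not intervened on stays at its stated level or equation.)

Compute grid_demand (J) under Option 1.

-297

Option 1 (G + 14):
  G = 34 + 14 = 48
  J = -9 − 6·48 = -297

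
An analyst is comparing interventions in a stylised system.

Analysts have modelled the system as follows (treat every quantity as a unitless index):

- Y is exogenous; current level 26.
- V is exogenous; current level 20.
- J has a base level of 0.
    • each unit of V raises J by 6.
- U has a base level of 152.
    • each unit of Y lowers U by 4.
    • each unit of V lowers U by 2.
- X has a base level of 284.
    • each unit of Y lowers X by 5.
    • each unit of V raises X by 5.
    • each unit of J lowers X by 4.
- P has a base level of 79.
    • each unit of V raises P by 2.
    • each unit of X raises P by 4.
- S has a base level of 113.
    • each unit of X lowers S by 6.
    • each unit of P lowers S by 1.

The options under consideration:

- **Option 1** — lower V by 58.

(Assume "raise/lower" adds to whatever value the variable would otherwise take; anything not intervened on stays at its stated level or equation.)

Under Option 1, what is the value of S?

Option 1 (V − 58):
  Y = 26
  V = 20 − 58 = -38
  J = 0 + 6·(-38) = -228
  X = 284 − 5·26 + 5·(-38) − 4·(-228) = 876
  P = 79 + 2·(-38) + 4·876 = 3507
  S = 113 − 6·876 − 3507 = -8650

-8650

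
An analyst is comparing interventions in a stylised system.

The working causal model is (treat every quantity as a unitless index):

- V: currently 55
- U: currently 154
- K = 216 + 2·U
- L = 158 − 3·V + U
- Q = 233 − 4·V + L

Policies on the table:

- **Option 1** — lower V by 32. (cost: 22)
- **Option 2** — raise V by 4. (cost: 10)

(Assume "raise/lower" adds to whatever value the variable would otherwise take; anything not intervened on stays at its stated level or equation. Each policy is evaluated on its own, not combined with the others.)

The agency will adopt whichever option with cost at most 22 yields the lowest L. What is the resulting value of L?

135

Option 1 (V − 32):
  V = 55 − 32 = 23
  U = 154
  L = 158 − 3·23 + 154 = 243
Option 2 (V + 4):
  V = 55 + 4 = 59
  U = 154
  L = 158 − 3·59 + 154 = 135
Comparing — Option 1: L=243, Option 2: L=135. Lowest is 135 (Option 2).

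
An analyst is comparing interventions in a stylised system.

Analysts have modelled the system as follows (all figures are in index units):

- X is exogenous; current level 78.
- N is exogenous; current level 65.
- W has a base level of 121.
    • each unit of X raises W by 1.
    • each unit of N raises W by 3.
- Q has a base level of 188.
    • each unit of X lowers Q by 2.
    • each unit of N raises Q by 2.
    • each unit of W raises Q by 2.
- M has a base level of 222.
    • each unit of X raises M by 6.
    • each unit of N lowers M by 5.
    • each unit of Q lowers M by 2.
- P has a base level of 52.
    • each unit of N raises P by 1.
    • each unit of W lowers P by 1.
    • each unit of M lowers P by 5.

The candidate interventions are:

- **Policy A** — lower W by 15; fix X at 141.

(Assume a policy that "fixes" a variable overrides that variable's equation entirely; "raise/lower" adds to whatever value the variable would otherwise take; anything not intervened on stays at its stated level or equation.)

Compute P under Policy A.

Policy A (W − 15, X := 141):
  X = 141
  N = 65
  W = 121 + 141 + 3·65 (−15 from intervention) = 442
  Q = 188 − 2·141 + 2·65 + 2·442 = 920
  M = 222 + 6·141 − 5·65 − 2·920 = -1097
  P = 52 + 65 − 442 − 5·(-1097) = 5160

5160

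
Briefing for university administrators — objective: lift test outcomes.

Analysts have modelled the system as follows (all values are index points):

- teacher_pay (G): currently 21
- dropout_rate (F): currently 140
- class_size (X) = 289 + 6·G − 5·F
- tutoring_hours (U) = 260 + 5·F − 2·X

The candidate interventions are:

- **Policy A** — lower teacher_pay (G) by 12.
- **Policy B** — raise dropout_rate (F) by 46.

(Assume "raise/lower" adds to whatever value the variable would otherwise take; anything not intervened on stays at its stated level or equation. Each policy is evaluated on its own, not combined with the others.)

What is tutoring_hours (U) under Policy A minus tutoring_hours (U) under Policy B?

Policy A (G − 12):
  G = 21 − 12 = 9
  F = 140
  X = 289 + 6·9 − 5·140 = -357
  U = 260 + 5·140 − 2·(-357) = 1674
Policy B (F + 46):
  G = 21
  F = 140 + 46 = 186
  X = 289 + 6·21 − 5·186 = -515
  U = 260 + 5·186 − 2·(-515) = 2220
U: 1674 − 2220 = -546

-546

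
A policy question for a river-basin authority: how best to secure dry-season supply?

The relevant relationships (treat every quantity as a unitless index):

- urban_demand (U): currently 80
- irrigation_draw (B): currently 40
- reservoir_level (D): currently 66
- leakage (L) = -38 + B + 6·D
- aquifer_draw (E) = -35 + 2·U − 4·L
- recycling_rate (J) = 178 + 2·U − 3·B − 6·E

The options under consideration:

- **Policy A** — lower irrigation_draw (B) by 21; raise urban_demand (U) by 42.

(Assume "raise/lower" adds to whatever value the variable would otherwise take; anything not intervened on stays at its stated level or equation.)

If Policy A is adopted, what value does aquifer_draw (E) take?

Policy A (B − 21, U + 42):
  U = 80 + 42 = 122
  B = 40 − 21 = 19
  D = 66
  L = -38 + 19 + 6·66 = 377
  E = -35 + 2·122 − 4·377 = -1299

-1299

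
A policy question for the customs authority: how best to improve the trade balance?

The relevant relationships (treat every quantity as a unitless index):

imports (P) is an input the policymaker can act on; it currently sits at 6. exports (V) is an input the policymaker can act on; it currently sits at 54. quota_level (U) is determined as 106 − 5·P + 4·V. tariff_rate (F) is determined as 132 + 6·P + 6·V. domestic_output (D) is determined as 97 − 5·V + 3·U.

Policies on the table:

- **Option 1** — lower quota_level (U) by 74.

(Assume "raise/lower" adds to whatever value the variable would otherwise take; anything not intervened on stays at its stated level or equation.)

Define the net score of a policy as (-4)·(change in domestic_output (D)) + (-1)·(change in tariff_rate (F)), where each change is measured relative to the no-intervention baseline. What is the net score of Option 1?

888

Baseline:
  P = 6
  V = 54
  U = 106 − 5·6 + 4·54 = 292
  F = 132 + 6·6 + 6·54 = 492
  D = 97 − 5·54 + 3·292 = 703
Option 1 (U − 74):
  P = 6
  V = 54
  U = 106 − 5·6 + 4·54 (−74 from intervention) = 218
  F = 132 + 6·6 + 6·54 = 492
  D = 97 − 5·54 + 3·218 = 481
ΔD = 481 − 703 = -222; ΔF = 492 − 492 = 0
Score = (-4)·(-222) + (-1)·0 = 888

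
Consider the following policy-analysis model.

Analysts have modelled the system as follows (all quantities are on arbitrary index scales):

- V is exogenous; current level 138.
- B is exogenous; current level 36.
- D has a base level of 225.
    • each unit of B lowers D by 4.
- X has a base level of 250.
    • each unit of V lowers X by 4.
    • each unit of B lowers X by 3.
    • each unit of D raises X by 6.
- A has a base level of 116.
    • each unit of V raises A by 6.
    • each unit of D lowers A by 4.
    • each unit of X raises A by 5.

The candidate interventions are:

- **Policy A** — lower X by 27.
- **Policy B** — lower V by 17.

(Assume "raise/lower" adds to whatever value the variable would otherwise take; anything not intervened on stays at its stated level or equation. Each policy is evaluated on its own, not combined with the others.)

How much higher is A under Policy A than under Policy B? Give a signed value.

Policy A (X − 27):
  V = 138
  B = 36
  D = 225 − 4·36 = 81
  X = 250 − 4·138 − 3·36 + 6·81 (−27 from intervention) = 49
  A = 116 + 6·138 − 4·81 + 5·49 = 865
Policy B (V − 17):
  V = 138 − 17 = 121
  B = 36
  D = 225 − 4·36 = 81
  X = 250 − 4·121 − 3·36 + 6·81 = 144
  A = 116 + 6·121 − 4·81 + 5·144 = 1238
A: 865 − 1238 = -373

-373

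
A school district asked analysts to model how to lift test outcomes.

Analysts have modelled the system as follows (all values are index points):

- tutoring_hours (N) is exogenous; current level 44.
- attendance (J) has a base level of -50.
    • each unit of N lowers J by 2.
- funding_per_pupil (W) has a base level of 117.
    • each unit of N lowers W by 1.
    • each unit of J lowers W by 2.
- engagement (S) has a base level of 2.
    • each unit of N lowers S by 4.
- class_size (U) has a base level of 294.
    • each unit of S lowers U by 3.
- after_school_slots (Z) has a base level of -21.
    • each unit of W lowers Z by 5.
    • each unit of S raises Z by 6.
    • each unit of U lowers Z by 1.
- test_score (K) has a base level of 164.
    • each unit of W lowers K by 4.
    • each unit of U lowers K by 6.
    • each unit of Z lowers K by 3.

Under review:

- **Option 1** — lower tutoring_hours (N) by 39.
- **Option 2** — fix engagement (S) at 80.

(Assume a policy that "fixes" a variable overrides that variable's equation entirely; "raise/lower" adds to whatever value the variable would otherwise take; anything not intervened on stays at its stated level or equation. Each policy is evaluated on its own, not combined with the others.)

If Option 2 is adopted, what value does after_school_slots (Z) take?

Option 2 (S := 80):
  N = 44
  J = -50 − 2·44 = -138
  W = 117 − 44 − 2·(-138) = 349
  S = 80
  U = 294 − 3·80 = 54
  Z = -21 − 5·349 + 6·80 − 54 = -1340

-1340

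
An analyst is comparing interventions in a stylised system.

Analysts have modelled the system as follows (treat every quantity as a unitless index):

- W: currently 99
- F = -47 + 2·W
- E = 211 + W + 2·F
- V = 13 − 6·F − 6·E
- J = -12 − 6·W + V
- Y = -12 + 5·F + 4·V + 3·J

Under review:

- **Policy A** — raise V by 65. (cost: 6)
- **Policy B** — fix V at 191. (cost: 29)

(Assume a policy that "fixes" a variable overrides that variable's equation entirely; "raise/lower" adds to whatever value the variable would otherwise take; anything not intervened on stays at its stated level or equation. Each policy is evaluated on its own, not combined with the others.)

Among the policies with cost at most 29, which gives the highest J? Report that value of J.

-415

Policy A (V + 65):
  W = 99
  F = -47 + 2·99 = 151
  E = 211 + 99 + 2·151 = 612
  V = 13 − 6·151 − 6·612 (+65 from intervention) = -4500
  J = -12 − 6·99 + (-4500) = -5106
Policy B (V := 191):
  W = 99
  F = -47 + 2·99 = 151
  E = 211 + 99 + 2·151 = 612
  V = 191
  J = -12 − 6·99 + 191 = -415
Comparing — Policy A: J=-5106, Policy B: J=-415. Highest is -415 (Policy B).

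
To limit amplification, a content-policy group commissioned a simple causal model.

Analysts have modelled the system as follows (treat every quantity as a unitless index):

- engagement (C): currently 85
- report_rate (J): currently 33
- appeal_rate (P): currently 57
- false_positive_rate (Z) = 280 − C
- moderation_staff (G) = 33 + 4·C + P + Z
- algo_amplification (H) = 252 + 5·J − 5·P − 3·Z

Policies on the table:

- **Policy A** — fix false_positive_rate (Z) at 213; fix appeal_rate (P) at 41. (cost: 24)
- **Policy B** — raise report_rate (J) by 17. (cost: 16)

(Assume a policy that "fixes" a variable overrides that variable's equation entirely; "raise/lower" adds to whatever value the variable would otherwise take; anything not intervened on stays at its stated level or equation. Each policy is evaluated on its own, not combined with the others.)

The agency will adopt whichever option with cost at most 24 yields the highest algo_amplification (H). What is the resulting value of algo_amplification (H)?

-368

Policy A (Z := 213, P := 41):
  C = 85
  J = 33
  P = 41
  Z = 213
  H = 252 + 5·33 − 5·41 − 3·213 = -427
Policy B (J + 17):
  C = 85
  J = 33 + 17 = 50
  P = 57
  Z = 280 − 85 = 195
  H = 252 + 5·50 − 5·57 − 3·195 = -368
Comparing — Policy A: H=-427, Policy B: H=-368. Highest is -368 (Policy B).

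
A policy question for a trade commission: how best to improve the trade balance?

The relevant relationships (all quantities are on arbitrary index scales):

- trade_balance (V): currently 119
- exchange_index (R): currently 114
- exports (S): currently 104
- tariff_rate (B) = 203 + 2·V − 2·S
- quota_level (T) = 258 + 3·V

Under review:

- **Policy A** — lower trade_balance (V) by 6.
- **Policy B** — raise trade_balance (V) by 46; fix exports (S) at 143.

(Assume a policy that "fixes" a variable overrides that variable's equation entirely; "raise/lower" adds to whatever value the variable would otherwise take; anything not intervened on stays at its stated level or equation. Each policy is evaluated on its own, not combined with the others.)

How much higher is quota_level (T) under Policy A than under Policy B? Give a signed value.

Policy A (V − 6):
  V = 119 − 6 = 113
  T = 258 + 3·113 = 597
Policy B (V + 46, S := 143):
  V = 119 + 46 = 165
  T = 258 + 3·165 = 753
T: 597 − 753 = -156

-156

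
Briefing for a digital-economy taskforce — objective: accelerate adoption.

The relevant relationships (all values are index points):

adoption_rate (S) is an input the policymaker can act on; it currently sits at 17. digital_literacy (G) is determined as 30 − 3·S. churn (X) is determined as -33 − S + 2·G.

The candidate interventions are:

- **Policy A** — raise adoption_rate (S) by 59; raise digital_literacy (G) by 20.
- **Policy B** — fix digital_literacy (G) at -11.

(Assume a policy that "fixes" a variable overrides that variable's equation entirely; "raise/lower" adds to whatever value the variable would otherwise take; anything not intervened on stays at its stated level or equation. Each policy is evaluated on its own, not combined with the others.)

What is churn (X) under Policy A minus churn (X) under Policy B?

Policy A (S + 59, G + 20):
  S = 17 + 59 = 76
  G = 30 − 3·76 (+20 from intervention) = -178
  X = -33 − 76 + 2·(-178) = -465
Policy B (G := -11):
  S = 17
  G = -11
  X = -33 − 17 + 2·(-11) = -72
X: -465 − (-72) = -393

-393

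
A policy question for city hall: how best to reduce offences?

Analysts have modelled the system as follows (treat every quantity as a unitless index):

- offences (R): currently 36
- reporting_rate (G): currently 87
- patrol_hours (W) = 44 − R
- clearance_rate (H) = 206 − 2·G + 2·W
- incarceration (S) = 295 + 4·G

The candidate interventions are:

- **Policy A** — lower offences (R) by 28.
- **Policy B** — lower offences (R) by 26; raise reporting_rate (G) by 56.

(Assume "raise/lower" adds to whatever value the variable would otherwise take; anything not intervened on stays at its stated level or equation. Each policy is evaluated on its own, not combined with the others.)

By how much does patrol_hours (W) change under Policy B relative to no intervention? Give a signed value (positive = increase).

26

Baseline:
  R = 36
  W = 44 − 36 = 8
Policy B (R − 26, G + 56):
  R = 36 − 26 = 10
  W = 44 − 10 = 34
Change in W: 34 − 8 = 26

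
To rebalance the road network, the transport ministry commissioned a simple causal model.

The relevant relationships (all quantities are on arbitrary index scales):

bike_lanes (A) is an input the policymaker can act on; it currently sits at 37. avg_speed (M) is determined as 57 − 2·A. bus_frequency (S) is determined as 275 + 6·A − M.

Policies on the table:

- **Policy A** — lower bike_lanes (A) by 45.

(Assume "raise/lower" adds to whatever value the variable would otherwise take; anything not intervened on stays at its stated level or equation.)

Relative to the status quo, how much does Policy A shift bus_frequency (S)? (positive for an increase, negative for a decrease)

-360

Baseline:
  A = 37
  M = 57 − 2·37 = -17
  S = 275 + 6·37 − (-17) = 514
Policy A (A − 45):
  A = 37 − 45 = -8
  M = 57 − 2·(-8) = 73
  S = 275 + 6·(-8) − 73 = 154
Change in S: 154 − 514 = -360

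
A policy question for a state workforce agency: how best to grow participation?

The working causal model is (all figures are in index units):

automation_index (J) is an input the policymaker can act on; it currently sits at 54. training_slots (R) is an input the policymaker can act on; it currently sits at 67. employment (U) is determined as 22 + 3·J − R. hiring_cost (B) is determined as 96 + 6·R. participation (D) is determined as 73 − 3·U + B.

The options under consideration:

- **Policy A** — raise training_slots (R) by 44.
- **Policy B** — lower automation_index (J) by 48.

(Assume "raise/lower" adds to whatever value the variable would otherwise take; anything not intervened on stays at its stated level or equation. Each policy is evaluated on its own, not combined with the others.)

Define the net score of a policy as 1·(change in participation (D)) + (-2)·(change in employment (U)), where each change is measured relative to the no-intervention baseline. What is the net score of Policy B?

720

Baseline:
  J = 54
  R = 67
  U = 22 + 3·54 − 67 = 117
  B = 96 + 6·67 = 498
  D = 73 − 3·117 + 498 = 220
Policy B (J − 48):
  J = 54 − 48 = 6
  R = 67
  U = 22 + 3·6 − 67 = -27
  B = 96 + 6·67 = 498
  D = 73 − 3·(-27) + 498 = 652
ΔD = 652 − 220 = 432; ΔU = -27 − 117 = -144
Score = 1·432 + (-2)·(-144) = 720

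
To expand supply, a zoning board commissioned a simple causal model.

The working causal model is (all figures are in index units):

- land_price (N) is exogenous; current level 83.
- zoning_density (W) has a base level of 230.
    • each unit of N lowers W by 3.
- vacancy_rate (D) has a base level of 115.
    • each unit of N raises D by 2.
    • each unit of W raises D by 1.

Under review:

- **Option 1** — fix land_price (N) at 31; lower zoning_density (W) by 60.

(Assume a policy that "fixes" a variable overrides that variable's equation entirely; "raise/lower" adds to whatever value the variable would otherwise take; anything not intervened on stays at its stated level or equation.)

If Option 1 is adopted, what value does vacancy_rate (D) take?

Option 1 (N := 31, W − 60):
  N = 31
  W = 230 − 3·31 (−60 from intervention) = 77
  D = 115 + 2·31 + 77 = 254

254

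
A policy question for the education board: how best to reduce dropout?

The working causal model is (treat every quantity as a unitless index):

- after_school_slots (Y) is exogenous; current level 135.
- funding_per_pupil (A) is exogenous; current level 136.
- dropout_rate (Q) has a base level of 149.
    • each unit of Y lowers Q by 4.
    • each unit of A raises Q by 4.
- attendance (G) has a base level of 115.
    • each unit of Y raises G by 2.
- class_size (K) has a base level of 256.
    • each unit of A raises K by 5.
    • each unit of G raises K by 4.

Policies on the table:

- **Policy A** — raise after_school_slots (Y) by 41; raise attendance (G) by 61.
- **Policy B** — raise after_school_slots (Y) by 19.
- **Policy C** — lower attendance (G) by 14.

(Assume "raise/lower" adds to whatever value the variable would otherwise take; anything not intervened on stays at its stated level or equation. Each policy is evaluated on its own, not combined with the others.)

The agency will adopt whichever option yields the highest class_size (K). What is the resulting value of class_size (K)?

3048

Policy A (Y + 41, G + 61):
  Y = 135 + 41 = 176
  A = 136
  G = 115 + 2·176 (+61 from intervention) = 528
  K = 256 + 5·136 + 4·528 = 3048
Policy B (Y + 19):
  Y = 135 + 19 = 154
  A = 136
  G = 115 + 2·154 = 423
  K = 256 + 5·136 + 4·423 = 2628
Policy C (G − 14):
  Y = 135
  A = 136
  G = 115 + 2·135 (−14 from intervention) = 371
  K = 256 + 5·136 + 4·371 = 2420
Comparing — Policy A: K=3048, Policy B: K=2628, Policy C: K=2420. Highest is 3048 (Policy A).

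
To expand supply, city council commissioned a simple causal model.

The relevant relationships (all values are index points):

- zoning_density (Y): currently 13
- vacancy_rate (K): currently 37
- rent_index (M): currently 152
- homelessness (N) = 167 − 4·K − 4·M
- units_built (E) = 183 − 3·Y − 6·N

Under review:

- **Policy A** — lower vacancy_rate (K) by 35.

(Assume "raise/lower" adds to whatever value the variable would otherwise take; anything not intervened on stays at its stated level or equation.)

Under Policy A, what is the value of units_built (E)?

Policy A (K − 35):
  Y = 13
  K = 37 − 35 = 2
  M = 152
  N = 167 − 4·2 − 4·152 = -449
  E = 183 − 3·13 − 6·(-449) = 2838

2838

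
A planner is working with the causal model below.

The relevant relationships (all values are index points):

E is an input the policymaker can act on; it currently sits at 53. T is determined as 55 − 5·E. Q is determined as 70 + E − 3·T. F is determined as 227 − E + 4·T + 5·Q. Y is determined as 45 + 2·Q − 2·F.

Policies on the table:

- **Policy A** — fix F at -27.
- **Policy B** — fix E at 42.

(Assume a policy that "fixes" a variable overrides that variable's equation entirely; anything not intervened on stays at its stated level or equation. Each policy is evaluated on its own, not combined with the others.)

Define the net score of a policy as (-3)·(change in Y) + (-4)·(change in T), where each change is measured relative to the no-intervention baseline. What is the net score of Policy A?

Baseline:
  E = 53
  T = 55 − 5·53 = -210
  Q = 70 + 53 − 3·(-210) = 753
  F = 227 − 53 + 4·(-210) + 5·753 = 3099
  Y = 45 + 2·753 − 2·3099 = -4647
Policy A (F := -27):
  E = 53
  T = 55 − 5·53 = -210
  Q = 70 + 53 − 3·(-210) = 753
  F = -27
  Y = 45 + 2·753 − 2·(-27) = 1605
ΔY = 1605 − (-4647) = 6252; ΔT = -210 − (-210) = 0
Score = (-3)·6252 + (-4)·0 = -18756

-18756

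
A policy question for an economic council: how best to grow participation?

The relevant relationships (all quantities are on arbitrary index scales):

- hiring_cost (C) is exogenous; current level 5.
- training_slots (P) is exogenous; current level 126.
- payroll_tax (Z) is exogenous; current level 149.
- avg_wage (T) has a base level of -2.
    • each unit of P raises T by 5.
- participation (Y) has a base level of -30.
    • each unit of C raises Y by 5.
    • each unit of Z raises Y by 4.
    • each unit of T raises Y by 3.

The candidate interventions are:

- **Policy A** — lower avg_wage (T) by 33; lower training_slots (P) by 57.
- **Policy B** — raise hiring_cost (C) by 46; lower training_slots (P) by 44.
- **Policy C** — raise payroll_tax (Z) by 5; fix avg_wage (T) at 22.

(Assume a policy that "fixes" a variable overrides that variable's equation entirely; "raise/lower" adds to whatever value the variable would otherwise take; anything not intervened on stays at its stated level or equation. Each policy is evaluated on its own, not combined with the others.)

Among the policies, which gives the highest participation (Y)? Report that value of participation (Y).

2045

Policy A (T − 33, P − 57):
  C = 5
  P = 126 − 57 = 69
  Z = 149
  T = -2 + 5·69 (−33 from intervention) = 310
  Y = -30 + 5·5 + 4·149 + 3·310 = 1521
Policy B (C + 46, P − 44):
  C = 5 + 46 = 51
  P = 126 − 44 = 82
  Z = 149
  T = -2 + 5·82 = 408
  Y = -30 + 5·51 + 4·149 + 3·408 = 2045
Policy C (Z + 5, T := 22):
  C = 5
  P = 126
  Z = 149 + 5 = 154
  T = 22
  Y = -30 + 5·5 + 4·154 + 3·22 = 677
Comparing — Policy A: Y=1521, Policy B: Y=2045, Policy C: Y=677. Highest is 2045 (Policy B).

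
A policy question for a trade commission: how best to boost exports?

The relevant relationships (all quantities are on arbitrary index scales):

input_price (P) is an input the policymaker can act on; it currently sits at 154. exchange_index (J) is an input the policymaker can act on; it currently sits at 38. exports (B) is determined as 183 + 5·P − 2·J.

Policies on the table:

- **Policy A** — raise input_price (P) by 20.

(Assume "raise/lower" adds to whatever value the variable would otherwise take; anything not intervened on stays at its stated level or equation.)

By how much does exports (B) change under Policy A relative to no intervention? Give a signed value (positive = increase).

100

Baseline:
  P = 154
  J = 38
  B = 183 + 5·154 − 2·38 = 877
Policy A (P + 20):
  P = 154 + 20 = 174
  J = 38
  B = 183 + 5·174 − 2·38 = 977
Change in B: 977 − 877 = 100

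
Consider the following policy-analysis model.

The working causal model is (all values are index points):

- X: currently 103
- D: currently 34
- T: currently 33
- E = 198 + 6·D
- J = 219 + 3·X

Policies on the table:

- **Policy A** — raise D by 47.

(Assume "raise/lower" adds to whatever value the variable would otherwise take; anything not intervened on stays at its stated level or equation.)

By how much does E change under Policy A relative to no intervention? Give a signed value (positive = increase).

282

Baseline:
  D = 34
  E = 198 + 6·34 = 402
Policy A (D + 47):
  D = 34 + 47 = 81
  E = 198 + 6·81 = 684
Change in E: 684 − 402 = 282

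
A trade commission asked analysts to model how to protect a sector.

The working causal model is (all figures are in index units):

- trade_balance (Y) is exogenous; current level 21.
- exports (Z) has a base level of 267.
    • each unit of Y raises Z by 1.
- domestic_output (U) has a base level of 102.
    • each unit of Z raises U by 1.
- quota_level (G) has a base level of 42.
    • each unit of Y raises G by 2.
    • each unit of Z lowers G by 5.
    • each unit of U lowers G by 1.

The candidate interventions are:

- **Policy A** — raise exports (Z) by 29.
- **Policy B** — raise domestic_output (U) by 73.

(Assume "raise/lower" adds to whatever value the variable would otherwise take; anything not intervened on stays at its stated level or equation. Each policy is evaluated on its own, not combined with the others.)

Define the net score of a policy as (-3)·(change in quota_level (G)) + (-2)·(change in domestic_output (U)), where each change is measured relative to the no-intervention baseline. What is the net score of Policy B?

73

Baseline:
  Y = 21
  Z = 267 + 21 = 288
  U = 102 + 288 = 390
  G = 42 + 2·21 − 5·288 − 390 = -1746
Policy B (U + 73):
  Y = 21
  Z = 267 + 21 = 288
  U = 102 + 288 (+73 from intervention) = 463
  G = 42 + 2·21 − 5·288 − 463 = -1819
ΔG = -1819 − (-1746) = -73; ΔU = 463 − 390 = 73
Score = (-3)·(-73) + (-2)·73 = 73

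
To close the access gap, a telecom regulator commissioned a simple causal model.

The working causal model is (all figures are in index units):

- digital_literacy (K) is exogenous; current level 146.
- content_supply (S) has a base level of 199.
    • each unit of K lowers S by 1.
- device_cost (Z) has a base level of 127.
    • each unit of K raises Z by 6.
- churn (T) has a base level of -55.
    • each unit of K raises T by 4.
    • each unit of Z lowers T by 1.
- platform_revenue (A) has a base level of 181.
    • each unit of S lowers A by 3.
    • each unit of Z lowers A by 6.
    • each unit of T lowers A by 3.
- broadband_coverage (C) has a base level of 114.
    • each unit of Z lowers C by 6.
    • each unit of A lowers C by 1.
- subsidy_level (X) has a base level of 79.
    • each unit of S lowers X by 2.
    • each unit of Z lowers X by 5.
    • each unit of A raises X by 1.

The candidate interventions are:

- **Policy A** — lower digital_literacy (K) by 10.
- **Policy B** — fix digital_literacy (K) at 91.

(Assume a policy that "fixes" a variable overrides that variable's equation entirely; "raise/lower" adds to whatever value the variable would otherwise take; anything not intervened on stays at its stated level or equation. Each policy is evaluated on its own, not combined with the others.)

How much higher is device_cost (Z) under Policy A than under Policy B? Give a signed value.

270

Policy A (K − 10):
  K = 146 − 10 = 136
  Z = 127 + 6·136 = 943
Policy B (K := 91):
  K = 91
  Z = 127 + 6·91 = 673
Z: 943 − 673 = 270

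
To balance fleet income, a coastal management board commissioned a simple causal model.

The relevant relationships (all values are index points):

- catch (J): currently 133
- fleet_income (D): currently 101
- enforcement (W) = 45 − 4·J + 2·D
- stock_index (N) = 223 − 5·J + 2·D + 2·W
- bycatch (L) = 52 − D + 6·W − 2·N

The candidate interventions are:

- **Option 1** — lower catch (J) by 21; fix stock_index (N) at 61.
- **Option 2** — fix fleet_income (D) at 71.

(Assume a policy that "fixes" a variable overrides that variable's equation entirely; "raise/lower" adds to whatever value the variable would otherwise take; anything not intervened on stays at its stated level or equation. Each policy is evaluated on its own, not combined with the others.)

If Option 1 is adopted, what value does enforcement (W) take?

-201

Option 1 (J − 21, N := 61):
  J = 133 − 21 = 112
  D = 101
  W = 45 − 4·112 + 2·101 = -201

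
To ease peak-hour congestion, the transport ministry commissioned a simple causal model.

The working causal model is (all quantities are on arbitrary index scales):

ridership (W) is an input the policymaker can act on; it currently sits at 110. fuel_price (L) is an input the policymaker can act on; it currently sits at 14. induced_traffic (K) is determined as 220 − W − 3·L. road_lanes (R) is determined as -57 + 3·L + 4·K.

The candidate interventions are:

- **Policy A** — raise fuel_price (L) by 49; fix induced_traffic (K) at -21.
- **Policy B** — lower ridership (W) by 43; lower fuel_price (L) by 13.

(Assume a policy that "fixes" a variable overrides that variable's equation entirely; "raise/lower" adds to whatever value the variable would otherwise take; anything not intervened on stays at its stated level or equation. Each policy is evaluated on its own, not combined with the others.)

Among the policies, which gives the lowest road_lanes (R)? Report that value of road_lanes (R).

Policy A (L + 49, K := -21):
  W = 110
  L = 14 + 49 = 63
  K = -21
  R = -57 + 3·63 + 4·(-21) = 48
Policy B (W − 43, L − 13):
  W = 110 − 43 = 67
  L = 14 − 13 = 1
  K = 220 − 67 − 3·1 = 150
  R = -57 + 3·1 + 4·150 = 546
Comparing — Policy A: R=48, Policy B: R=546. Lowest is 48 (Policy A).

48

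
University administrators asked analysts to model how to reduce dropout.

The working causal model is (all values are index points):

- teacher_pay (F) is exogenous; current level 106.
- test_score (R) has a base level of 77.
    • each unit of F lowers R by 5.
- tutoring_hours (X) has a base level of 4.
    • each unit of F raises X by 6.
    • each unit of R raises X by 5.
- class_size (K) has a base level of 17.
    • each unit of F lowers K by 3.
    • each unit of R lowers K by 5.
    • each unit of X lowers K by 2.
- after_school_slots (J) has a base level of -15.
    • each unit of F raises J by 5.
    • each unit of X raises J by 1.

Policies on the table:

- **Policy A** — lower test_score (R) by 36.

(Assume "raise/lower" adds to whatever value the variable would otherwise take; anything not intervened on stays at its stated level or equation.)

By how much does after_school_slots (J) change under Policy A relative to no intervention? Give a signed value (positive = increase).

-180

Baseline:
  F = 106
  R = 77 − 5·106 = -453
  X = 4 + 6·106 + 5·(-453) = -1625
  J = -15 + 5·106 + (-1625) = -1110
Policy A (R − 36):
  F = 106
  R = 77 − 5·106 (−36 from intervention) = -489
  X = 4 + 6·106 + 5·(-489) = -1805
  J = -15 + 5·106 + (-1805) = -1290
Change in J: -1290 − (-1110) = -180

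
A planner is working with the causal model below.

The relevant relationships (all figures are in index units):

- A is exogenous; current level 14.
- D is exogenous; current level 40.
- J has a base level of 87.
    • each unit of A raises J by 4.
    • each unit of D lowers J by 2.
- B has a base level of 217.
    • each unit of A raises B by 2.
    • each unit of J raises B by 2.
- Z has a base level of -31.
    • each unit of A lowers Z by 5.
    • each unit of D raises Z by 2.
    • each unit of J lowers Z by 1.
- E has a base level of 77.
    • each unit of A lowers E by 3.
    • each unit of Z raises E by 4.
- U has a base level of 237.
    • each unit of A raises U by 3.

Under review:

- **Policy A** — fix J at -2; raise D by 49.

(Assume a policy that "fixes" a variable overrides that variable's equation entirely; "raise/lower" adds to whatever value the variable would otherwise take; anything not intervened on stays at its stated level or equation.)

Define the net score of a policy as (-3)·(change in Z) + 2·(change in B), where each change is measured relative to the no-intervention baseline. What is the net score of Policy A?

Baseline:
  A = 14
  D = 40
  J = 87 + 4·14 − 2·40 = 63
  B = 217 + 2·14 + 2·63 = 371
  Z = -31 − 5·14 + 2·40 − 63 = -84
Policy A (J := -2, D + 49):
  A = 14
  D = 40 + 49 = 89
  J = -2
  B = 217 + 2·14 + 2·(-2) = 241
  Z = -31 − 5·14 + 2·89 − (-2) = 79
ΔZ = 79 − (-84) = 163; ΔB = 241 − 371 = -130
Score = (-3)·163 + 2·(-130) = -749

-749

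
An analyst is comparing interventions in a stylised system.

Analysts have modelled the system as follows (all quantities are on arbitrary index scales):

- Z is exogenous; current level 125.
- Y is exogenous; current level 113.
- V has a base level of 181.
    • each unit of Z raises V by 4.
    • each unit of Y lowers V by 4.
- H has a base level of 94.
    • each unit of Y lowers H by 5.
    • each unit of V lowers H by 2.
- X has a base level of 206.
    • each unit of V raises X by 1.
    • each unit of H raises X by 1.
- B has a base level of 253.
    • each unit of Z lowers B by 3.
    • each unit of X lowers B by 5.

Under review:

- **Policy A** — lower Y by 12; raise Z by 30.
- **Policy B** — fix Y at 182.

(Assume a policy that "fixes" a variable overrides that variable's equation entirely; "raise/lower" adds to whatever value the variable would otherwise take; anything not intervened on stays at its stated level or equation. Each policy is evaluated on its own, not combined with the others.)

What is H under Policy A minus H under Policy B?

-483

Policy A (Y − 12, Z + 30):
  Z = 125 + 30 = 155
  Y = 113 − 12 = 101
  V = 181 + 4·155 − 4·101 = 397
  H = 94 − 5·101 − 2·397 = -1205
Policy B (Y := 182):
  Z = 125
  Y = 182
  V = 181 + 4·125 − 4·182 = -47
  H = 94 − 5·182 − 2·(-47) = -722
H: -1205 − (-722) = -483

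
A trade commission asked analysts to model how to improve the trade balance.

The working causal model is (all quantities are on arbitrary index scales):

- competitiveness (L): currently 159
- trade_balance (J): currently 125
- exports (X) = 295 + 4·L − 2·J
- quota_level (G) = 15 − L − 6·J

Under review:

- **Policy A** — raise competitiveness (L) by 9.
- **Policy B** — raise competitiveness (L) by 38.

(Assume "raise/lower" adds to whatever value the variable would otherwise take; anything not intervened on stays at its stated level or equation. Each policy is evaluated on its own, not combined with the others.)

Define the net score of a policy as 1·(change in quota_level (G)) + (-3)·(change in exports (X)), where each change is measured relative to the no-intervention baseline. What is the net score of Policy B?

Baseline:
  L = 159
  J = 125
  X = 295 + 4·159 − 2·125 = 681
  G = 15 − 159 − 6·125 = -894
Policy B (L + 38):
  L = 159 + 38 = 197
  J = 125
  X = 295 + 4·197 − 2·125 = 833
  G = 15 − 197 − 6·125 = -932
ΔG = -932 − (-894) = -38; ΔX = 833 − 681 = 152
Score = 1·(-38) + (-3)·152 = -494

-494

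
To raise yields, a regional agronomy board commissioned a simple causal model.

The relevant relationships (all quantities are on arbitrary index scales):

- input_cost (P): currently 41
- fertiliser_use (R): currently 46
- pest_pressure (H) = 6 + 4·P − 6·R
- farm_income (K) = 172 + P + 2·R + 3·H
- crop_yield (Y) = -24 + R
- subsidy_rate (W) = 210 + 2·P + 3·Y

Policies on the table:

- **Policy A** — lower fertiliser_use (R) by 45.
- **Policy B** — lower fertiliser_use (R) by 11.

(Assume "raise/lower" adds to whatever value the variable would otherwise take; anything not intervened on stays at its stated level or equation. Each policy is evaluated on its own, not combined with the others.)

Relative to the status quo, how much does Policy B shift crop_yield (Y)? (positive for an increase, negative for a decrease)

Baseline:
  R = 46
  Y = -24 + 46 = 22
Policy B (R − 11):
  R = 46 − 11 = 35
  Y = -24 + 35 = 11
Change in Y: 11 − 22 = -11

-11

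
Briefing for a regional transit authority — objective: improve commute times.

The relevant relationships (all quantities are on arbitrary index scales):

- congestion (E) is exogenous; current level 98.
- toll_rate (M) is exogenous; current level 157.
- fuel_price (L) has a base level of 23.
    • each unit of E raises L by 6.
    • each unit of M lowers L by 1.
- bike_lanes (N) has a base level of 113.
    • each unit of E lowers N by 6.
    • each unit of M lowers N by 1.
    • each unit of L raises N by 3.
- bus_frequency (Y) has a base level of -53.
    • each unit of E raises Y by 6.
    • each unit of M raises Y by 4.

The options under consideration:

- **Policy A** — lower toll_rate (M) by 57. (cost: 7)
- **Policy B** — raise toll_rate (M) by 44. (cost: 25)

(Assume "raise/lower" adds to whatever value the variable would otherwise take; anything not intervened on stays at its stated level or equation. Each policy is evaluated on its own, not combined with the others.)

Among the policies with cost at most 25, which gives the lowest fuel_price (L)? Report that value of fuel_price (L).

410

Policy A (M − 57):
  E = 98
  M = 157 − 57 = 100
  L = 23 + 6·98 − 100 = 511
Policy B (M + 44):
  E = 98
  M = 157 + 44 = 201
  L = 23 + 6·98 − 201 = 410
Comparing — Policy A: L=511, Policy B: L=410. Lowest is 410 (Policy B).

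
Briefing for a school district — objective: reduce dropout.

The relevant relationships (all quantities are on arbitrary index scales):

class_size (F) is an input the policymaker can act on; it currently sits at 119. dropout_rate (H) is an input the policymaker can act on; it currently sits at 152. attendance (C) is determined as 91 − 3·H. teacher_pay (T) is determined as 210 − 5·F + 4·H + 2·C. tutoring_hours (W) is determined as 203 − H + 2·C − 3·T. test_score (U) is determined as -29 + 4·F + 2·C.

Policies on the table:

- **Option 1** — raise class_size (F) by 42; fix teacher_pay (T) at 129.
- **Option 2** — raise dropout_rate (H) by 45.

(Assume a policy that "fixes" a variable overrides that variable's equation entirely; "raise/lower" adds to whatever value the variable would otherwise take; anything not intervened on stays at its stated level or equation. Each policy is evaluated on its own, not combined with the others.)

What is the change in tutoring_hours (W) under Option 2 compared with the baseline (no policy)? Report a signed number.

Baseline:
  F = 119
  H = 152
  C = 91 − 3·152 = -365
  T = 210 − 5·119 + 4·152 + 2·(-365) = -507
  W = 203 − 152 + 2·(-365) − 3·(-507) = 842
Option 2 (H + 45):
  F = 119
  H = 152 + 45 = 197
  C = 91 − 3·197 = -500
  T = 210 − 5·119 + 4·197 + 2·(-500) = -597
  W = 203 − 197 + 2·(-500) − 3·(-597) = 797
Change in W: 797 − 842 = -45

-45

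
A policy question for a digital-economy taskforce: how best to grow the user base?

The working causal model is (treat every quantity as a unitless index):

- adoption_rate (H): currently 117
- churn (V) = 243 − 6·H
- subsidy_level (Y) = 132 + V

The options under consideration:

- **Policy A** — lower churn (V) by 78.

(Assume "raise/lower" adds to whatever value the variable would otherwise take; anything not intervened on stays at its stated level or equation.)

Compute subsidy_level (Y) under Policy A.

-405

Policy A (V − 78):
  H = 117
  V = 243 − 6·117 (−78 from intervention) = -537
  Y = 132 + (-537) = -405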